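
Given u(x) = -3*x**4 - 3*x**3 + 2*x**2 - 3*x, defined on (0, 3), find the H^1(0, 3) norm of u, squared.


||u||_{H^1}^2 = 14867703/140

The H^1 norm (squared) on an interval (0, L) is
  ||u||_{H^1}^2 = ∫_0^L u(x)^2 dx + ∫_0^L u'(x)^2 dx.
Compute u'(x) = -12*x**3 - 9*x**2 + 4*x - 3.
Then u(x)^2 = 9*x**8 + 18*x**7 - 3*x**6 + 6*x**5 + 22*x**4 - 12*x**3 + 9*x**2 and u'(x)^2 = 144*x**6 + 216*x**5 - 15*x**4 + 70*x**2 - 24*x + 9.
Integrate each monomial from 0 to 3 using ∫_0^3 c·x^n dx = c·3^(n+1)/(n+1):
  ∫_0^3 u(x)^2 dx = ∫_0^3 (9*x^8 + 18*x^7 - 3*x^6 + 6*x^5 + 22*x^4 - 12*x^3 + 9*x^2) dx. Term by term:
    ∫_0^3 9*x^8 dx = 19683;  ∫_0^3 18*x^7 dx = 59049/4;  ∫_0^3 -3*x^6 dx = -6561/7;
    ∫_0^3 6*x^5 dx = 729;  ∫_0^3 22*x^4 dx = 5346/5;  ∫_0^3 -12*x^3 dx = -243;
    ∫_0^3 9*x^2 dx = 81.
  Sum: 19683 + 59049/4 − 6561/7 + 729 + 5346/5 − 243 + 81 = 4920183/140.
  ∫_0^3 u'(x)^2 dx = ∫_0^3 (144*x^6 + 216*x^5 - 15*x^4 + 70*x^2 - 24*x + 9) dx. Term by term:
    ∫_0^3 144*x^6 dx = 314928/7;  ∫_0^3 216*x^5 dx = 26244;  ∫_0^3 -15*x^4 dx = -729;
    ∫_0^3 70*x^2 dx = 630;  ∫_0^3 -24*x dx = -108;  ∫_0^3 9 dx = 27.
  Sum: 314928/7 + 26244 − 729 + 630 − 108 + 27 = 497376/7.
Adding: ||u||_{H^1}^2 = 4920183/140 + 497376/7 = 14867703/140.


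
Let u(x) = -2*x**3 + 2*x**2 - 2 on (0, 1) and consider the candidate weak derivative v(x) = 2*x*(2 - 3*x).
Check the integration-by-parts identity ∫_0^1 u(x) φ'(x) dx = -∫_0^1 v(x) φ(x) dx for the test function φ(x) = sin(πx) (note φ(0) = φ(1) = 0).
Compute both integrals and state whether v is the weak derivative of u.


LHS = -24/π^3 + 2/π, RHS = -24/π^3 + 2/π. Yes, v = u' weakly.

u(x) = -2*x**3 + 2*x**2 - 2, classical derivative u'(x) = -6*x**2 + 4*x.
φ(x) = sin(πx), so φ'(x) = π*cos(π*x).
Note φ(0) = φ(1) = 0, so the boundary term u·φ vanishes.
LHS = ∫_0^1 u(x) φ'(x) dx = ∫_0^1 (-2*π*x^3*cos(π*x) + 2*π*x^2*cos(π*x) - 2*π*cos(π*x)) dx. Term by term:
  ∫_0^1 -2*π*cos(π*x) dx = 0;  ∫_0^1 -2*π*x^3*cos(π*x) dx = -24/π^3 + 6/π;  ∫_0^1 2*π*x^2*cos(π*x) dx = -4/π.
Sum: 0 + -24/π^3 + 6/π − 4/π = -24/π^3 + 2/π.
So LHS = -24/π^3 + 2/π.
∫_0^1 v(x) φ(x) dx = ∫_0^1 (-6*x^2*sin(π*x) + 4*x*sin(π*x)) dx. Term by term:
  ∫_0^1 -6*x^2*sin(π*x) dx = -6/π + 24/π^3;  ∫_0^1 4*x*sin(π*x) dx = 4/π.
Sum: -6/π + 24/π^3 + 4/π = -2/π + 24/π^3.
So RHS = -∫_0^1 v(x) φ(x) dx = -24/π^3 + 2/π.
LHS = RHS, so the identity holds for this test φ.
Moreover u is smooth here and v(x) = u'(x) = -6*x**2 + 4*x pointwise, so the identity holds for every test function. Hence v is the weak derivative of u.


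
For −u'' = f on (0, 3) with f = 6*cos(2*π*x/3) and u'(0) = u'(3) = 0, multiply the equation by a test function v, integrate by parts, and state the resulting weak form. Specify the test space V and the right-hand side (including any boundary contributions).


V = H^1(0, 3) (no boundary constraint on v; u is determined up to an additive constant); weak form: ∫_0^3 u'v' dx = ∫_0^3 (6*cos(2*π*x/3)) v dx for all v ∈ V.

Multiply both sides by a test function v and integrate from 0 to 3:
  ∫_0^3 −u''(x) v(x) dx = ∫_0^3 f(x) v(x) dx.
Integrate the LHS by parts once:
  ∫_0^3 −u'' v dx = −[u'(x) v(x)]_0^3 + ∫_0^3 u'(x) v'(x) dx.
Thus ∫_0^3 u'(x) v'(x) dx = ∫_0^3 f(x) v(x) dx + [u'(x) v(x)]_0^3.
Choose V so that boundary terms are either known or forced to vanish.
u has homogeneous Neumann: u'(0) = u'(3) = 0. So [u' v]_0^3 = 0·v(3) − 0·v(0) = 0 for any v; take V = H^1(0, 3).
Weak formulation: find u (satisfying any essential BC) such that ∫_0^3 u'(x) v'(x) dx = ∫_0^3 f v dx for all v ∈ V (homogeneous Neumann, so boundary terms vanish).
Substituting f(x) = 6*cos(2*π*x/3), the right-hand side is ∫_0^3 (6*cos(2*π*x/3)) v dx.
Compatibility check (pure Neumann): taking v ≡ 1 ∈ V gives 0 = ∫_0^3 f dx + (0) − (0), i.e. ∫_0^3 f dx must equal u'(0) − u'(3) = 0. Indeed ∫_0^3 (6*cos(2*π*x/3)) dx = 0, so the data are compatible. The solution is then unique only up to an additive constant (fix it e.g. by requiring ∫_0^3 u dx = 0).


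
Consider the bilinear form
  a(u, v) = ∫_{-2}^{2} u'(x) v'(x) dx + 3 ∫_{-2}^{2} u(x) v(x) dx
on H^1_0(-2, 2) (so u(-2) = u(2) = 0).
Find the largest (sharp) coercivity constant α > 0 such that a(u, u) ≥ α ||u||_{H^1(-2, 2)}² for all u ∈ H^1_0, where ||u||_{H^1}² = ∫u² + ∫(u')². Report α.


α = 1

Coercivity of a(·,·) on H^1_0(-2, 2) means a(u, u) ≥ α ||u||_{H^1}² for every u ∈ H^1_0.
The interval has length L = 4, and Poincaré/coercivity depend only on L. Here a(u, u) = ∫(u')² + (3)·∫u².
Here c = 3 ≥ 1, so a(u,u) = ∫(u')² + c∫u² ≥ ∫(u')² + ∫u² = ||u||_{H^1}², i.e. α = 1 works. No larger α is possible: a(u,u) ≥ α||u||_{H^1}² means (1−α)∫(u')² ≥ (α−c)∫u², and for the modes u_n = sin(nπ(x−x₀)/L) (x₀ the left endpoint) one has ∫u_n²/∫(u_n')² = (L/(nπ))² → 0, so a(u_n,u_n)/||u_n||_{H^1}² → 1. Hence the optimal constant is α = 1.
Therefore α = 1.


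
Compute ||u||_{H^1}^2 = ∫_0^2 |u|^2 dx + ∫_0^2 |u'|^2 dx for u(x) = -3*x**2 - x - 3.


||u||_{H^1}^2 = 4264/15

The H^1 norm (squared) on an interval (0, L) is
  ||u||_{H^1}^2 = ∫_0^L u(x)^2 dx + ∫_0^L u'(x)^2 dx.
Compute u'(x) = -6*x - 1.
Then u(x)^2 = 9*x**4 + 6*x**3 + 19*x**2 + 6*x + 9 and u'(x)^2 = 36*x**2 + 12*x + 1.
Integrate each monomial from 0 to 2 using ∫_0^2 c·x^n dx = c·2^(n+1)/(n+1):
  ∫_0^2 u(x)^2 dx = ∫_0^2 (9*x^4 + 6*x^3 + 19*x^2 + 6*x + 9) dx. Term by term:
    ∫_0^2 9*x^4 dx = 288/5;  ∫_0^2 6*x^3 dx = 24;  ∫_0^2 19*x^2 dx = 152/3;
    ∫_0^2 6*x dx = 12;  ∫_0^2 9 dx = 18.
  Sum: 288/5 + 24 + 152/3 + 12 + 18 = 2434/15.
  ∫_0^2 u'(x)^2 dx = ∫_0^2 (36*x^2 + 12*x + 1) dx. Term by term:
    ∫_0^2 36*x^2 dx = 96;  ∫_0^2 12*x dx = 24;  ∫_0^2 1 dx = 2.
  Sum: 96 + 24 + 2 = 122.
Adding: ||u||_{H^1}^2 = 2434/15 + 122 = 4264/15.


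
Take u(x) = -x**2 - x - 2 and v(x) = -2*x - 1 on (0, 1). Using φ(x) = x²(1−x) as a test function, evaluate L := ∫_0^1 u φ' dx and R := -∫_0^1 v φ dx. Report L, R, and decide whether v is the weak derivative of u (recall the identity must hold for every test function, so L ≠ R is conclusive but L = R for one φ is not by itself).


LHS = 11/60, RHS = 11/60. Yes, v = u' weakly.

u(x) = -x**2 - x - 2, classical derivative u'(x) = -2*x - 1.
φ(x) = x²(1−x), so φ'(x) = x*(2 - 3*x).
Note φ(0) = φ(1) = 0, so the boundary term u·φ vanishes.
LHS = ∫_0^1 u(x) φ'(x) dx = ∫_0^1 (3*x^4 + x^3 + 4*x^2 - 4*x) dx. Term by term:
  ∫_0^1 3*x^4 dx = 3/5;  ∫_0^1 x^3 dx = 1/4;  ∫_0^1 4*x^2 dx = 4/3;
  ∫_0^1 -4*x dx = -2.
Sum: 3/5 + 1/4 + 4/3 − 2 = 11/60.
So LHS = 11/60.
∫_0^1 v(x) φ(x) dx = ∫_0^1 (2*x^4 - x^3 - x^2) dx. Term by term:
  ∫_0^1 2*x^4 dx = 2/5;  ∫_0^1 -x^3 dx = -1/4;  ∫_0^1 -x^2 dx = -1/3.
Sum: 2/5 − 1/4 − 1/3 = -11/60.
So RHS = -∫_0^1 v(x) φ(x) dx = 11/60.
LHS = RHS, so the identity holds for this test φ.
Moreover u is smooth here and v(x) = u'(x) = -2*x - 1 pointwise, so the identity holds for every test function. Hence v is the weak derivative of u.


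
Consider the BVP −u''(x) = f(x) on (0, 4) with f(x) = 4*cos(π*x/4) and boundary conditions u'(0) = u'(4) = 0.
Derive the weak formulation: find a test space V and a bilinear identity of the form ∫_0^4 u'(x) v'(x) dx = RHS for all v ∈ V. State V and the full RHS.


V = H^1(0, 4) (no boundary constraint on v; u is determined up to an additive constant); weak form: ∫_0^4 u'v' dx = ∫_0^4 (4*cos(π*x/4)) v dx for all v ∈ V.

Multiply both sides by a test function v and integrate from 0 to 4:
  ∫_0^4 −u''(x) v(x) dx = ∫_0^4 f(x) v(x) dx.
Integrate the LHS by parts once:
  ∫_0^4 −u'' v dx = −[u'(x) v(x)]_0^4 + ∫_0^4 u'(x) v'(x) dx.
Thus ∫_0^4 u'(x) v'(x) dx = ∫_0^4 f(x) v(x) dx + [u'(x) v(x)]_0^4.
Choose V so that boundary terms are either known or forced to vanish.
u has homogeneous Neumann: u'(0) = u'(4) = 0. So [u' v]_0^4 = 0·v(4) − 0·v(0) = 0 for any v; take V = H^1(0, 4).
Weak formulation: find u (satisfying any essential BC) such that ∫_0^4 u'(x) v'(x) dx = ∫_0^4 f v dx for all v ∈ V (homogeneous Neumann, so boundary terms vanish).
Substituting f(x) = 4*cos(π*x/4), the right-hand side is ∫_0^4 (4*cos(π*x/4)) v dx.
Compatibility check (pure Neumann): taking v ≡ 1 ∈ V gives 0 = ∫_0^4 f dx + (0) − (0), i.e. ∫_0^4 f dx must equal u'(0) − u'(4) = 0. Indeed ∫_0^4 (4*cos(π*x/4)) dx = 0, so the data are compatible. The solution is then unique only up to an additive constant (fix it e.g. by requiring ∫_0^4 u dx = 0).


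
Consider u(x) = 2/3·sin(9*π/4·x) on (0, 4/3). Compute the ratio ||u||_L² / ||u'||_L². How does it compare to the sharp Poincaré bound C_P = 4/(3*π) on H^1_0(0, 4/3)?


||u||_L² / ||u'||_L² = 4/(9*π) < C_P = 4/(3*π).

u(x) = 2/3·sin(9*π/4·x), so u'(x) = 3*π*cos(9*π*x/4)/2.
Writing u(x) = A·sin(kπx/L) with A = 2/3 and k = 3, use ∫_0^L sin²(kπx/L) dx = L/2 and ∫_0^L cos²(kπx/L) dx = L/2.
u² = 4/9·sin²(9*π/4·x) and (u')² = 9*π^2/4·cos²(9*π/4·x), and each of sin², cos² integrates to L/2 = 2/3 over (0, 4/3).
∫_0^4/3 u² dx = 8/27, so ||u||_L² = 2*sqrt(6)/9.
∫_0^4/3 (u')² dx = 3*π^2/2, so ||u'||_L² = sqrt(6)*π/2.
Ratio ||u||_L² / ||u'||_L² = 4/(9*π).
Sharp Poincaré constant on H^1_0(0, 4/3) is C_P = L/π = 4/(3*π), achieved by sin(3*π/4·x).
This is the k = 3 harmonic; the ratio L/(kπ) is strictly less than C_P = L/π, consistent with the sharp inequality ||u||_L² ≤ C_P ||u'||_L².


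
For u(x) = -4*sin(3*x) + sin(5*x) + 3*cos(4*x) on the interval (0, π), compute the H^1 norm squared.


||u||_{H^1(0,π)}^2 = 9724/21 + 339*π/2

u'(x) = -12*sin(4*x) - 12*cos(3*x) + 5*cos(5*x).
Expand u² and (u')² and integrate term by term on (0, π), using: for integers n ≥ 1, ∫_0^π sin²(nx) dx = ∫_0^π cos²(nx) dx = π/2; for n ≠ n', ∫_0^π sin(nx)sin(n'x) dx = ∫_0^π cos(nx)cos(n'x) dx = 0; and by product-to-sum, ∫_0^π sin(nx)cos(n'x) dx = ½∫_0^π [sin((n+n')x) + sin((n−n')x)] dx, which is 0 when n+n' is even and 2n/(n²−n'²) when n+n' is odd (it need not vanish on (0, π)).
  u² squared terms: (-4)²·∫sin(3x)² dx = 16·π/2 = 8*π;  (3)²·∫cos(4x)² dx = 9·π/2 = 9*π/2;  (1)²·∫sin(5x)² dx = 1·π/2 = π/2.
  u² cross terms: 2·(-4)·(3)·∫sin(3x)·cos(4x) dx = -24·(-6/7) = 144/7;  2·(-4)·(1)·∫sin(3x)·sin(5x) dx = -8·(0) = 0;  2·(3)·(1)·∫cos(4x)·sin(5x) dx = 6·(10/9) = 20/3.
  So ∫_0^π u² dx = 8*π + 9*π/2 + π/2 + 144/7 + 0 + 20/3 = 572/21 + 13*π.
  (u')² squared terms: (-12)²·∫cos(3x)² dx = 144·π/2 = 72*π;  (-12)²·∫sin(4x)² dx = 144·π/2 = 72*π;  (5)²·∫cos(5x)² dx = 25·π/2 = 25*π/2.
  (u')² cross terms: 2·(-12)·(-12)·∫cos(3x)·sin(4x) dx = 288·(8/7) = 2304/7;  2·(-12)·(5)·∫cos(3x)·cos(5x) dx = -120·(0) = 0;  2·(-12)·(5)·∫sin(4x)·cos(5x) dx = -120·(-8/9) = 320/3.
  So ∫_0^π (u')² dx = 72*π + 72*π + 25*π/2 + 2304/7 + 0 + 320/3 = 9152/21 + 313*π/2.
||u||_{H^1}^2 = (572/21 + 13*π) + (9152/21 + 313*π/2) = 9724/21 + 339*π/2.


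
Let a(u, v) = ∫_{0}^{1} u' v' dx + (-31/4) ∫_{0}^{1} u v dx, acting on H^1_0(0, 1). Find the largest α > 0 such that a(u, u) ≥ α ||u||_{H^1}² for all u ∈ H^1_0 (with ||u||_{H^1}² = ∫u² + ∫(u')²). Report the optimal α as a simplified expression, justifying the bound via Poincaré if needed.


α = (-31/4 + π^2)/(1 + π^2)

Coercivity of a(·,·) on H^1_0(0, 1) means a(u, u) ≥ α ||u||_{H^1}² for every u ∈ H^1_0.
The interval has length L = 1, and Poincaré/coercivity depend only on L. Here a(u, u) = ∫(u')² + (-31/4)·∫u².
Here c = -31/4 < 0 with |c| < (π/L)² = π^2, so coercivity still holds. The condition a(u,u) ≥ α||u||_{H^1}² reads (1−α)∫(u')² ≥ (α−c)∫u². Any admissible α is ≤ 1 (rapidly oscillating u have ∫u²/∫(u')² → 0), and α = 1 would force 0 ≥ (1−c)∫u², impossible since c < 1; so 1−α > 0. By the sharp Poincaré inequality on H^1_0 of an interval of length L, ∫(u')² ≥ (π/L)²∫u² with equality for the first sine mode sin(π(x−x₀)/L) (x₀ the left endpoint), so the inequality holds for all u iff (1−α)(π/L)² ≥ α − c, i.e. α ≤ ((π/L)² + c)/((π/L)² + 1) = (1 + c(L/π)²)/(1 + (L/π)²). (Direct route, valid since c ≤ 0: Poincaré gives c∫u² ≥ c(L/π)²∫(u')², so a(u,u) ≥ (1 + c(L/π)²)∫(u')², while ||u||_{H^1}² ≤ (1 + (L/π)²)∫(u')²; dividing yields the same α.) With (π/L)² = π^2 and c = -31/4, the largest admissible constant is α = ((π/L)² + c)/((π/L)² + 1).
Simplifying, α = (-31/4 + π^2)/(1 + π^2).


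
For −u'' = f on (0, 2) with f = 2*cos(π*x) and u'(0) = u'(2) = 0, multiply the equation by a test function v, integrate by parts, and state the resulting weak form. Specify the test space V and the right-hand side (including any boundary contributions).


V = H^1(0, 2) (no boundary constraint on v; u is determined up to an additive constant); weak form: ∫_0^2 u'v' dx = ∫_0^2 (2*cos(π*x)) v dx for all v ∈ V.

Multiply both sides by a test function v and integrate from 0 to 2:
  ∫_0^2 −u''(x) v(x) dx = ∫_0^2 f(x) v(x) dx.
Integrate the LHS by parts once:
  ∫_0^2 −u'' v dx = −[u'(x) v(x)]_0^2 + ∫_0^2 u'(x) v'(x) dx.
Thus ∫_0^2 u'(x) v'(x) dx = ∫_0^2 f(x) v(x) dx + [u'(x) v(x)]_0^2.
Choose V so that boundary terms are either known or forced to vanish.
u has homogeneous Neumann: u'(0) = u'(2) = 0. So [u' v]_0^2 = 0·v(2) − 0·v(0) = 0 for any v; take V = H^1(0, 2).
Weak formulation: find u (satisfying any essential BC) such that ∫_0^2 u'(x) v'(x) dx = ∫_0^2 f v dx for all v ∈ V (homogeneous Neumann, so boundary terms vanish).
Substituting f(x) = 2*cos(π*x), the right-hand side is ∫_0^2 (2*cos(π*x)) v dx.
Compatibility check (pure Neumann): taking v ≡ 1 ∈ V gives 0 = ∫_0^2 f dx + (0) − (0), i.e. ∫_0^2 f dx must equal u'(0) − u'(2) = 0. Indeed ∫_0^2 (2*cos(π*x)) dx = 0, so the data are compatible. The solution is then unique only up to an additive constant (fix it e.g. by requiring ∫_0^2 u dx = 0).


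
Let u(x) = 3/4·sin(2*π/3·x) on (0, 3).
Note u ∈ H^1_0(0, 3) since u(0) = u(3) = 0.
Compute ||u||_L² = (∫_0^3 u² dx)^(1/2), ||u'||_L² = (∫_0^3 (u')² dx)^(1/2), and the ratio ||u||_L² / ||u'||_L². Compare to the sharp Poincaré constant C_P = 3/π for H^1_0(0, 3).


||u||_L² / ||u'||_L² = 3/(2*π) < C_P = 3/π.

u(x) = 3/4·sin(2*π/3·x), so u'(x) = π*cos(2*π*x/3)/2.
Writing u(x) = A·sin(kπx/L) with A = 3/4 and k = 2, use ∫_0^L sin²(kπx/L) dx = L/2 and ∫_0^L cos²(kπx/L) dx = L/2.
u² = 9/16·sin²(2*π/3·x) and (u')² = π^2/4·cos²(2*π/3·x), and each of sin², cos² integrates to L/2 = 3/2 over (0, 3).
∫_0^3 u² dx = 27/32, so ||u||_L² = 3*sqrt(6)/8.
∫_0^3 (u')² dx = 3*π^2/8, so ||u'||_L² = sqrt(6)*π/4.
Ratio ||u||_L² / ||u'||_L² = 3/(2*π).
Sharp Poincaré constant on H^1_0(0, 3) is C_P = L/π = 3/π, achieved by sin(π/3·x).
This is the k = 2 harmonic; the ratio L/(kπ) is strictly less than C_P = L/π, consistent with the sharp inequality ||u||_L² ≤ C_P ||u'||_L².


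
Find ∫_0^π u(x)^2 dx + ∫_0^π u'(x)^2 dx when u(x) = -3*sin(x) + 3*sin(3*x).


||u||_{H^1(0,π)}^2 = 54*π

u'(x) = -3*cos(x) + 9*cos(3*x).
Expand u² and (u')² and integrate term by term on (0, π), using: for integers n ≥ 1, ∫_0^π sin²(nx) dx = ∫_0^π cos²(nx) dx = π/2; for n ≠ n', ∫_0^π sin(nx)sin(n'x) dx = ∫_0^π cos(nx)cos(n'x) dx = 0; and by product-to-sum, ∫_0^π sin(nx)cos(n'x) dx = ½∫_0^π [sin((n+n')x) + sin((n−n')x)] dx, which is 0 when n+n' is even and 2n/(n²−n'²) when n+n' is odd (it need not vanish on (0, π)).
  u² squared terms: (-3)²·∫sin(x)² dx = 9·π/2 = 9*π/2;  (3)²·∫sin(3x)² dx = 9·π/2 = 9*π/2.
  u² cross terms: 2·(-3)·(3)·∫sin(x)·sin(3x) dx = -18·(0) = 0.
  So ∫_0^π u² dx = 9*π/2 + 9*π/2 + 0 = 9*π.
  (u')² squared terms: (-3)²·∫cos(x)² dx = 9·π/2 = 9*π/2;  (9)²·∫cos(3x)² dx = 81·π/2 = 81*π/2.
  (u')² cross terms: 2·(-3)·(9)·∫cos(x)·cos(3x) dx = -54·(0) = 0.
  So ∫_0^π (u')² dx = 9*π/2 + 81*π/2 + 0 = 45*π.
||u||_{H^1}^2 = (9*π) + (45*π) = 54*π.


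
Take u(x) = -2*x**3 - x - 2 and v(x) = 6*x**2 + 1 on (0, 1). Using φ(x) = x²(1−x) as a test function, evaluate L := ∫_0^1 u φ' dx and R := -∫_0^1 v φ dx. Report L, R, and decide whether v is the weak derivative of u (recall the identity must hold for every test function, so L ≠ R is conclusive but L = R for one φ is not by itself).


LHS = 17/60, RHS = -17/60. No, v is not the weak derivative of u.

u(x) = -2*x**3 - x - 2, classical derivative u'(x) = -6*x**2 - 1.
φ(x) = x²(1−x), so φ'(x) = x*(2 - 3*x).
Note φ(0) = φ(1) = 0, so the boundary term u·φ vanishes.
LHS = ∫_0^1 u(x) φ'(x) dx = ∫_0^1 (6*x^5 - 4*x^4 + 3*x^3 + 4*x^2 - 4*x) dx. Term by term:
  ∫_0^1 6*x^5 dx = 1;  ∫_0^1 -4*x^4 dx = -4/5;  ∫_0^1 3*x^3 dx = 3/4;
  ∫_0^1 4*x^2 dx = 4/3;  ∫_0^1 -4*x dx = -2.
Sum: 1 − 4/5 + 3/4 + 4/3 − 2 = 17/60.
So LHS = 17/60.
∫_0^1 v(x) φ(x) dx = ∫_0^1 (-6*x^5 + 6*x^4 - x^3 + x^2) dx. Term by term:
  ∫_0^1 -6*x^5 dx = -1;  ∫_0^1 6*x^4 dx = 6/5;  ∫_0^1 -x^3 dx = -1/4;
  ∫_0^1 x^2 dx = 1/3.
Sum: -1 + 6/5 − 1/4 + 1/3 = 17/60.
So RHS = -∫_0^1 v(x) φ(x) dx = -17/60.
LHS − RHS = 17/30 ≠ 0, so the identity fails.
(For a valid weak derivative the identity must hold for EVERY test function, in particular this one. The failure shows v is NOT the weak derivative of u.)
Correct weak derivative would be u'(x) = -6*x**2 - 1.


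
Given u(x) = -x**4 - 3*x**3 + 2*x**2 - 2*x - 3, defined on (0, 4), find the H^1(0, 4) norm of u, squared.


||u||_{H^1}^2 = 8265476/45

The H^1 norm (squared) on an interval (0, L) is
  ||u||_{H^1}^2 = ∫_0^L u(x)^2 dx + ∫_0^L u'(x)^2 dx.
Compute u'(x) = -4*x**3 - 9*x**2 + 4*x - 2.
Then u(x)^2 = x**8 + 6*x**7 + 5*x**6 - 8*x**5 + 22*x**4 + 10*x**3 - 8*x**2 + 12*x + 9 and u'(x)^2 = 16*x**6 + 72*x**5 + 49*x**4 - 56*x**3 + 52*x**2 - 16*x + 4.
Integrate each monomial from 0 to 4 using ∫_0^4 c·x^n dx = c·4^(n+1)/(n+1):
  ∫_0^4 u(x)^2 dx = ∫_0^4 (x^8 + 6*x^7 + 5*x^6 - 8*x^5 + 22*x^4 + 10*x^3 - 8*x^2 + 12*x + 9) dx. Term by term:
    ∫_0^4 x^8 dx = 262144/9;  ∫_0^4 6*x^7 dx = 49152;  ∫_0^4 5*x^6 dx = 81920/7;
    ∫_0^4 -8*x^5 dx = -16384/3;  ∫_0^4 22*x^4 dx = 22528/5;  ∫_0^4 10*x^3 dx = 640;
    ∫_0^4 -8*x^2 dx = -512/3;  ∫_0^4 12*x dx = 96;  ∫_0^4 9 dx = 36.
  Sum: 262144/9 + 49152 + 81920/7 − 16384/3 + 22528/5 + 640 − 512/3 + 96 + 36 = 28232684/315.
  ∫_0^4 u'(x)^2 dx = ∫_0^4 (16*x^6 + 72*x^5 + 49*x^4 - 56*x^3 + 52*x^2 - 16*x + 4) dx. Term by term:
    ∫_0^4 16*x^6 dx = 262144/7;  ∫_0^4 72*x^5 dx = 49152;  ∫_0^4 49*x^4 dx = 50176/5;
    ∫_0^4 -56*x^3 dx = -3584;  ∫_0^4 52*x^2 dx = 3328/3;  ∫_0^4 -16*x dx = -128;
    ∫_0^4 4 dx = 16.
  Sum: 262144/7 + 49152 + 50176/5 − 3584 + 3328/3 − 128 + 16 = 9875216/105.
Adding: ||u||_{H^1}^2 = 28232684/315 + 9875216/105 = 8265476/45.


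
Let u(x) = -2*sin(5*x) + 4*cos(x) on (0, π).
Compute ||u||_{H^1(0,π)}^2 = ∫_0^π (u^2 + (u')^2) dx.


||u||_{H^1(0,π)}^2 = 68*π

u'(x) = -4*sin(x) - 10*cos(5*x).
Expand u² and (u')² and integrate term by term on (0, π), using: for integers n ≥ 1, ∫_0^π sin²(nx) dx = ∫_0^π cos²(nx) dx = π/2; for n ≠ n', ∫_0^π sin(nx)sin(n'x) dx = ∫_0^π cos(nx)cos(n'x) dx = 0; and by product-to-sum, ∫_0^π sin(nx)cos(n'x) dx = ½∫_0^π [sin((n+n')x) + sin((n−n')x)] dx, which is 0 when n+n' is even and 2n/(n²−n'²) when n+n' is odd (it need not vanish on (0, π)).
  u² squared terms: (-2)²·∫sin(5x)² dx = 4·π/2 = 2*π;  (4)²·∫cos(x)² dx = 16·π/2 = 8*π.
  u² cross terms: 2·(-2)·(4)·∫sin(5x)·cos(x) dx = -16·(0) = 0.
  So ∫_0^π u² dx = 2*π + 8*π + 0 = 10*π.
  (u')² squared terms: (-10)²·∫cos(5x)² dx = 100·π/2 = 50*π;  (-4)²·∫sin(x)² dx = 16·π/2 = 8*π.
  (u')² cross terms: 2·(-10)·(-4)·∫cos(5x)·sin(x) dx = 80·(0) = 0.
  So ∫_0^π (u')² dx = 50*π + 8*π + 0 = 58*π.
||u||_{H^1}^2 = (10*π) + (58*π) = 68*π.


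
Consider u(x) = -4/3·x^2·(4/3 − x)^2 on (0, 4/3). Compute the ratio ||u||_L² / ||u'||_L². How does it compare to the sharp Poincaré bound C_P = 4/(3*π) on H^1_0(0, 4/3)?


||u||_L² / ||u'||_L² = 2*sqrt(3)/9 < C_P = 4/(3*π).

u(x) = -4/3·x^2·(4/3 − x)^2, so u'(x) = 16*x*(-9*x^2 + 18*x - 8)/27.
u(x) = -4/3·x^2·(4/3 − x)^2 vanishes at x = 0 and x = 4/3, so u ∈ H^1_0(0, 4/3). Differentiate via the product rule and integrate the resulting polynomials term by term.
  ∫_0^4/3 u² dx = ∫_0^4/3 (16*x^8/9 - 256*x^7/27 + 512*x^6/27 - 4096*x^5/243 + 4096*x^4/729) dx. Term by term:
    ∫_0^4/3 16*x^8/9 dx = 4194304/1594323;  ∫_0^4/3 -256*x^7/27 dx = -2097152/177147;  ∫_0^4/3 512*x^6/27 dx = 8388608/413343;
    ∫_0^4/3 -4096*x^5/243 dx = -8388608/531441;  ∫_0^4/3 4096*x^4/729 dx = 4194304/885735.
  Sum: 4194304/1594323 − 2097152/177147 + 8388608/413343 − 8388608/531441 + 4194304/885735 = 2097152/55801305.
  ∫_0^4/3 (u')² dx = ∫_0^4/3 (256*x^6/9 - 1024*x^5/9 + 13312*x^4/81 - 8192*x^3/81 + 16384*x^2/729) dx. Term by term:
    ∫_0^4/3 256*x^6/9 dx = 4194304/137781;  ∫_0^4/3 -1024*x^5/9 dx = -2097152/19683;  ∫_0^4/3 13312*x^4/81 dx = 13631488/98415;
    ∫_0^4/3 -8192*x^3/81 dx = -524288/6561;  ∫_0^4/3 16384*x^2/729 dx = 1048576/59049.
  Sum: 4194304/137781 − 2097152/19683 + 13631488/98415 − 524288/6561 + 1048576/59049 = 524288/2066715.
∫_0^4/3 u² dx = 2097152/55801305, so ||u||_L² = 1024*sqrt(210)/76545.
∫_0^4/3 (u')² dx = 524288/2066715, so ||u'||_L² = 512*sqrt(70)/8505.
Ratio ||u||_L² / ||u'||_L² = 2*sqrt(3)/9.
Sharp Poincaré constant on H^1_0(0, 4/3) is C_P = L/π = 4/(3*π), achieved by sin(3*π/4·x).
A polynomial bump cannot attain the sharp Poincaré constant (only the first sine eigenfunction does), so the ratio is strictly less than C_P, consistent with ||u||_L² ≤ C_P ||u'||_L².


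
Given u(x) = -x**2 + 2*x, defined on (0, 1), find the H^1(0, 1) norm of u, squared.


||u||_{H^1}^2 = 28/15

The H^1 norm (squared) on an interval (0, L) is
  ||u||_{H^1}^2 = ∫_0^L u(x)^2 dx + ∫_0^L u'(x)^2 dx.
Compute u'(x) = 2 - 2*x.
Then u(x)^2 = x**4 - 4*x**3 + 4*x**2 and u'(x)^2 = 4*x**2 - 8*x + 4.
Integrate each monomial from 0 to 1 using ∫_0^1 c·x^n dx = c·1^(n+1)/(n+1):
  ∫_0^1 u(x)^2 dx = ∫_0^1 (x^4 - 4*x^3 + 4*x^2) dx. Term by term:
    ∫_0^1 x^4 dx = 1/5;  ∫_0^1 -4*x^3 dx = -1;  ∫_0^1 4*x^2 dx = 4/3.
  Sum: 1/5 − 1 + 4/3 = 8/15.
  ∫_0^1 u'(x)^2 dx = ∫_0^1 (4*x^2 - 8*x + 4) dx. Term by term:
    ∫_0^1 4*x^2 dx = 4/3;  ∫_0^1 -8*x dx = -4;  ∫_0^1 4 dx = 4.
  Sum: 4/3 − 4 + 4 = 4/3.
Adding: ||u||_{H^1}^2 = 8/15 + 4/3 = 28/15.


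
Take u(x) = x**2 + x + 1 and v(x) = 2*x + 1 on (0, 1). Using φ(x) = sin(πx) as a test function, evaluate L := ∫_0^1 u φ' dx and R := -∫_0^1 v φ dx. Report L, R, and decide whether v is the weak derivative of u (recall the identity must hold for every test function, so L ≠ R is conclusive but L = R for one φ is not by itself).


LHS = -4/π, RHS = -4/π. Yes, v = u' weakly.

u(x) = x**2 + x + 1, classical derivative u'(x) = 2*x + 1.
φ(x) = sin(πx), so φ'(x) = π*cos(π*x).
Note φ(0) = φ(1) = 0, so the boundary term u·φ vanishes.
LHS = ∫_0^1 u(x) φ'(x) dx = ∫_0^1 (π*x^2*cos(π*x) + π*x*cos(π*x) + π*cos(π*x)) dx. Term by term:
  ∫_0^1 π*cos(π*x) dx = 0;  ∫_0^1 π*x*cos(π*x) dx = -2/π;  ∫_0^1 π*x^2*cos(π*x) dx = -2/π.
Sum: 0 − 2/π − 2/π = -4/π.
So LHS = -4/π.
∫_0^1 v(x) φ(x) dx = ∫_0^1 (2*x*sin(π*x) + sin(π*x)) dx. Term by term:
  ∫_0^1 2*x*sin(π*x) dx = 2/π;  ∫_0^1 sin(π*x) dx = 2/π.
Sum: 2/π + 2/π = 4/π.
So RHS = -∫_0^1 v(x) φ(x) dx = -4/π.
LHS = RHS, so the identity holds for this test φ.
Moreover u is smooth here and v(x) = u'(x) = 2*x + 1 pointwise, so the identity holds for every test function. Hence v is the weak derivative of u.


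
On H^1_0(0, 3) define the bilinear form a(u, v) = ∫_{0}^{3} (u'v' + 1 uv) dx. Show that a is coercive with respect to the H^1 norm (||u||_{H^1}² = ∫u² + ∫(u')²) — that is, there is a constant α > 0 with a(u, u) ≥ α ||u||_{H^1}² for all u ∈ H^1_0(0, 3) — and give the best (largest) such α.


α = 1

Coercivity of a(·,·) on H^1_0(0, 3) means a(u, u) ≥ α ||u||_{H^1}² for every u ∈ H^1_0.
The interval has length L = 3, and Poincaré/coercivity depend only on L. Here a(u, u) = ∫(u')² + (1)·∫u².
Here c = 1 ≥ 1, so a(u,u) = ∫(u')² + c∫u² ≥ ∫(u')² + ∫u² = ||u||_{H^1}², i.e. α = 1 works. No larger α is possible: a(u,u) ≥ α||u||_{H^1}² means (1−α)∫(u')² ≥ (α−c)∫u², and for the modes u_n = sin(nπ(x−x₀)/L) (x₀ the left endpoint) one has ∫u_n²/∫(u_n')² = (L/(nπ))² → 0, so a(u_n,u_n)/||u_n||_{H^1}² → 1. Hence the optimal constant is α = 1.
Therefore α = 1.


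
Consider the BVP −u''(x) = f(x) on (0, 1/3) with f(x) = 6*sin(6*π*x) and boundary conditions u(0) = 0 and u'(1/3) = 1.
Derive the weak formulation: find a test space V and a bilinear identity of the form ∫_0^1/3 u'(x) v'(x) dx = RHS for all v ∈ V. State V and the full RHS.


V = {v ∈ H^1(0, 1/3) : v(0) = 0} (test functions vanish at x = 0 where u is specified); weak form: ∫_0^1/3 u'v' dx = ∫_0^1/3 (6*sin(6*π*x)) v dx + v(1/3) for all v ∈ V.

Multiply both sides by a test function v and integrate from 0 to 1/3:
  ∫_0^1/3 −u''(x) v(x) dx = ∫_0^1/3 f(x) v(x) dx.
Integrate the LHS by parts once:
  ∫_0^1/3 −u'' v dx = −[u'(x) v(x)]_0^1/3 + ∫_0^1/3 u'(x) v'(x) dx.
Thus ∫_0^1/3 u'(x) v'(x) dx = ∫_0^1/3 f(x) v(x) dx + [u'(x) v(x)]_0^1/3.
Choose V so that boundary terms are either known or forced to vanish.
Mixed BC: u(0) = 0 (Dirichlet) and u'(1/3) = 1 (Neumann). Define V = {v ∈ H^1(0, 1/3) : v(0) = 0}. Then [u' v]_0^1/3 = u'(1/3)·v(1/3) − u'(0)·0 = v(1/3).
Weak formulation: find u (satisfying any essential BC) such that ∫_0^1/3 u'(x) v'(x) dx = ∫_0^1/3 f v dx + v(1/3) for all v ∈ V (Dirichlet at 0 absorbed into V; Neumann datum at x = 1/3 contributes the boundary term).
Substituting f(x) = 6*sin(6*π*x), the right-hand side is ∫_0^1/3 (6*sin(6*π*x)) v dx + v(1/3).


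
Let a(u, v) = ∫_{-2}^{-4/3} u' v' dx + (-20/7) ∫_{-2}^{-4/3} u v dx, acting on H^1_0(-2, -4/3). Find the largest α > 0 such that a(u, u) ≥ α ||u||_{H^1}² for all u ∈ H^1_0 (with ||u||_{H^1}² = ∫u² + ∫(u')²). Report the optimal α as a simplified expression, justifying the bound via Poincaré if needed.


α = (-80 + 63*π^2)/(7*(4 + 9*π^2))

Coercivity of a(·,·) on H^1_0(-2, -4/3) means a(u, u) ≥ α ||u||_{H^1}² for every u ∈ H^1_0.
The interval has length L = 2/3, and Poincaré/coercivity depend only on L. Here a(u, u) = ∫(u')² + (-20/7)·∫u².
Here c = -20/7 < 0 with |c| < (π/L)² = 9*π^2/4, so coercivity still holds. The condition a(u,u) ≥ α||u||_{H^1}² reads (1−α)∫(u')² ≥ (α−c)∫u². Any admissible α is ≤ 1 (rapidly oscillating u have ∫u²/∫(u')² → 0), and α = 1 would force 0 ≥ (1−c)∫u², impossible since c < 1; so 1−α > 0. By the sharp Poincaré inequality on H^1_0 of an interval of length L, ∫(u')² ≥ (π/L)²∫u² with equality for the first sine mode sin(π(x−x₀)/L) (x₀ the left endpoint), so the inequality holds for all u iff (1−α)(π/L)² ≥ α − c, i.e. α ≤ ((π/L)² + c)/((π/L)² + 1) = (1 + c(L/π)²)/(1 + (L/π)²). (Direct route, valid since c ≤ 0: Poincaré gives c∫u² ≥ c(L/π)²∫(u')², so a(u,u) ≥ (1 + c(L/π)²)∫(u')², while ||u||_{H^1}² ≤ (1 + (L/π)²)∫(u')²; dividing yields the same α.) With (π/L)² = 9*π^2/4 and c = -20/7, the largest admissible constant is α = ((π/L)² + c)/((π/L)² + 1).
Simplifying, α = (-80 + 63*π^2)/(7*(4 + 9*π^2)).


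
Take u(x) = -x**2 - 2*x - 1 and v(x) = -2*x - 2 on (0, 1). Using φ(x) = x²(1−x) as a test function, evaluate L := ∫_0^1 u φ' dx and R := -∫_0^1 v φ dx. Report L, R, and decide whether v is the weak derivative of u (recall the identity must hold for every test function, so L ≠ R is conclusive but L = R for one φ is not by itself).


LHS = 4/15, RHS = 4/15. Yes, v = u' weakly.

u(x) = -x**2 - 2*x - 1, classical derivative u'(x) = -2*x - 2.
φ(x) = x²(1−x), so φ'(x) = x*(2 - 3*x).
Note φ(0) = φ(1) = 0, so the boundary term u·φ vanishes.
LHS = ∫_0^1 u(x) φ'(x) dx = ∫_0^1 (3*x^4 + 4*x^3 - x^2 - 2*x) dx. Term by term:
  ∫_0^1 3*x^4 dx = 3/5;  ∫_0^1 4*x^3 dx = 1;  ∫_0^1 -x^2 dx = -1/3;
  ∫_0^1 -2*x dx = -1.
Sum: 3/5 + 1 − 1/3 − 1 = 4/15.
So LHS = 4/15.
∫_0^1 v(x) φ(x) dx = ∫_0^1 (2*x^4 - 2*x^2) dx. Term by term:
  ∫_0^1 2*x^4 dx = 2/5;  ∫_0^1 -2*x^2 dx = -2/3.
Sum: 2/5 − 2/3 = -4/15.
So RHS = -∫_0^1 v(x) φ(x) dx = 4/15.
LHS = RHS, so the identity holds for this test φ.
Moreover u is smooth here and v(x) = u'(x) = -2*x - 2 pointwise, so the identity holds for every test function. Hence v is the weak derivative of u.


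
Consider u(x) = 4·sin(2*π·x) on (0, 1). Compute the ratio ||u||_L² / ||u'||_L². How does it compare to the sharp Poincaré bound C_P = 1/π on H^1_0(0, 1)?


||u||_L² / ||u'||_L² = 1/(2*π) < C_P = 1/π.

u(x) = 4·sin(2*π·x), so u'(x) = 8*π*cos(2*π*x).
Writing u(x) = A·sin(kπx/L) with A = 4 and k = 2, use ∫_0^L sin²(kπx/L) dx = L/2 and ∫_0^L cos²(kπx/L) dx = L/2.
u² = 16·sin²(2*π·x) and (u')² = 64*π^2·cos²(2*π·x), and each of sin², cos² integrates to L/2 = 1/2 over (0, 1).
∫_0^1 u² dx = 8, so ||u||_L² = 2*sqrt(2).
∫_0^1 (u')² dx = 32*π^2, so ||u'||_L² = 4*sqrt(2)*π.
Ratio ||u||_L² / ||u'||_L² = 1/(2*π).
Sharp Poincaré constant on H^1_0(0, 1) is C_P = L/π = 1/π, achieved by sin(π·x).
This is the k = 2 harmonic; the ratio L/(kπ) is strictly less than C_P = L/π, consistent with the sharp inequality ||u||_L² ≤ C_P ||u'||_L².


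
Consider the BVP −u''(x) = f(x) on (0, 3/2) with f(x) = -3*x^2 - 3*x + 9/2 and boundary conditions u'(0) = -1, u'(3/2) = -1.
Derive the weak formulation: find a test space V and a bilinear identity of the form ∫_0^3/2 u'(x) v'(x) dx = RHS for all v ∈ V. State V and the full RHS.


V = H^1(0, 3/2) (v unrestricted at boundary; u is determined up to an additive constant); weak form: ∫_0^3/2 u'v' dx = ∫_0^3/2 (-3*x^2 - 3*x + 9/2) v dx − v(3/2) + v(0) for all v ∈ V.

Multiply both sides by a test function v and integrate from 0 to 3/2:
  ∫_0^3/2 −u''(x) v(x) dx = ∫_0^3/2 f(x) v(x) dx.
Integrate the LHS by parts once:
  ∫_0^3/2 −u'' v dx = −[u'(x) v(x)]_0^3/2 + ∫_0^3/2 u'(x) v'(x) dx.
Thus ∫_0^3/2 u'(x) v'(x) dx = ∫_0^3/2 f(x) v(x) dx + [u'(x) v(x)]_0^3/2.
Choose V so that boundary terms are either known or forced to vanish.
u has inhomogeneous Neumann u'(0) = -1, u'(3/2) = -1. [u' v]_0^3/2 = (-1)·v(3/2) − (-1)·v(0) = − v(3/2) + v(0). Take V = H^1(0, 3/2); boundary term becomes part of RHS.
Weak formulation: find u (satisfying any essential BC) such that ∫_0^3/2 u'(x) v'(x) dx = ∫_0^3/2 f v dx − v(3/2) + v(0) for all v ∈ V (Neumann data are natural BCs: they enter the RHS as boundary terms).
Substituting f(x) = -3*x^2 - 3*x + 9/2, the right-hand side is ∫_0^3/2 (-3*x^2 - 3*x + 9/2) v dx − v(3/2) + v(0).
Compatibility check (pure Neumann): taking v ≡ 1 ∈ V gives 0 = ∫_0^3/2 f dx + (-1) − (-1), i.e. ∫_0^3/2 f dx must equal u'(0) − u'(3/2) = 0. Indeed ∫_0^3/2 (-3*x^2 - 3*x + 9/2) dx = 0, so the data are compatible. The solution is then unique only up to an additive constant (fix it e.g. by requiring ∫_0^3/2 u dx = 0).


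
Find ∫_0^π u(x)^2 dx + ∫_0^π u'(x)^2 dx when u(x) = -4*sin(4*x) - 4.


||u||_{H^1(0,π)}^2 = 152*π

u'(x) = -16*cos(4*x).
Expand u² and (u')² and integrate term by term on (0, π), using: for integers n ≥ 1, ∫_0^π sin²(nx) dx = ∫_0^π cos²(nx) dx = π/2; for n ≠ n', ∫_0^π sin(nx)sin(n'x) dx = ∫_0^π cos(nx)cos(n'x) dx = 0; and by product-to-sum, ∫_0^π sin(nx)cos(n'x) dx = ½∫_0^π [sin((n+n')x) + sin((n−n')x)] dx, which is 0 when n+n' is even and 2n/(n²−n'²) when n+n' is odd (it need not vanish on (0, π)). For the constant mode: ∫_0^π 1 dx = π, ∫_0^π cos(nx) dx = 0, ∫_0^π sin(nx) dx = (1−(−1)^n)/n.
  u² squared terms: (-4)²·∫1 dx = 16·π = 16*π;  (-4)²·∫sin(4x)² dx = 16·π/2 = 8*π.
  u² cross terms: 2·(-4)·(-4)·∫1·sin(4x) dx = 32·(0) = 0.
  So ∫_0^π u² dx = 16*π + 8*π + 0 = 24*π.
  (u')² squared terms: (-16)²·∫cos(4x)² dx = 256·π/2 = 128*π.
  So ∫_0^π (u')² dx = 128*π.
||u||_{H^1}^2 = (24*π) + (128*π) = 152*π.


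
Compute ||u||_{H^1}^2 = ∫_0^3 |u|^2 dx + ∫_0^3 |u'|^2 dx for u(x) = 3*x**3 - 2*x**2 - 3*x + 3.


||u||_{H^1}^2 = 243009/70

The H^1 norm (squared) on an interval (0, L) is
  ||u||_{H^1}^2 = ∫_0^L u(x)^2 dx + ∫_0^L u'(x)^2 dx.
Compute u'(x) = 9*x**2 - 4*x - 3.
Then u(x)^2 = 9*x**6 - 12*x**5 - 14*x**4 + 30*x**3 - 3*x**2 - 18*x + 9 and u'(x)^2 = 81*x**4 - 72*x**3 - 38*x**2 + 24*x + 9.
Integrate each monomial from 0 to 3 using ∫_0^3 c·x^n dx = c·3^(n+1)/(n+1):
  ∫_0^3 u(x)^2 dx = ∫_0^3 (9*x^6 - 12*x^5 - 14*x^4 + 30*x^3 - 3*x^2 - 18*x + 9) dx. Term by term:
    ∫_0^3 9*x^6 dx = 19683/7;  ∫_0^3 -12*x^5 dx = -1458;  ∫_0^3 -14*x^4 dx = -3402/5;
    ∫_0^3 30*x^3 dx = 1215/2;  ∫_0^3 -3*x^2 dx = -27;  ∫_0^3 -18*x dx = -81;
    ∫_0^3 9 dx = 27.
  Sum: 19683/7 − 1458 − 3402/5 + 1215/2 − 27 − 81 + 27 = 83997/70.
  ∫_0^3 u'(x)^2 dx = ∫_0^3 (81*x^4 - 72*x^3 - 38*x^2 + 24*x + 9) dx. Term by term:
    ∫_0^3 81*x^4 dx = 19683/5;  ∫_0^3 -72*x^3 dx = -1458;  ∫_0^3 -38*x^2 dx = -342;
    ∫_0^3 24*x dx = 108;  ∫_0^3 9 dx = 27.
  Sum: 19683/5 − 1458 − 342 + 108 + 27 = 11358/5.
Adding: ||u||_{H^1}^2 = 83997/70 + 11358/5 = 243009/70.


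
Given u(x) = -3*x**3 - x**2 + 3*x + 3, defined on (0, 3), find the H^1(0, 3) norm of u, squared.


||u||_{H^1}^2 = 229329/35

The H^1 norm (squared) on an interval (0, L) is
  ||u||_{H^1}^2 = ∫_0^L u(x)^2 dx + ∫_0^L u'(x)^2 dx.
Compute u'(x) = -9*x**2 - 2*x + 3.
Then u(x)^2 = 9*x**6 + 6*x**5 - 17*x**4 - 24*x**3 + 3*x**2 + 18*x + 9 and u'(x)^2 = 81*x**4 + 36*x**3 - 50*x**2 - 12*x + 9.
Integrate each monomial from 0 to 3 using ∫_0^3 c·x^n dx = c·3^(n+1)/(n+1):
  ∫_0^3 u(x)^2 dx = ∫_0^3 (9*x^6 + 6*x^5 - 17*x^4 - 24*x^3 + 3*x^2 + 18*x + 9) dx. Term by term:
    ∫_0^3 9*x^6 dx = 19683/7;  ∫_0^3 6*x^5 dx = 729;  ∫_0^3 -17*x^4 dx = -4131/5;
    ∫_0^3 -24*x^3 dx = -486;  ∫_0^3 3*x^2 dx = 27;  ∫_0^3 18*x dx = 81;
    ∫_0^3 9 dx = 27.
  Sum: 19683/7 + 729 − 4131/5 − 486 + 27 + 81 + 27 = 82728/35.
  ∫_0^3 u'(x)^2 dx = ∫_0^3 (81*x^4 + 36*x^3 - 50*x^2 - 12*x + 9) dx. Term by term:
    ∫_0^3 81*x^4 dx = 19683/5;  ∫_0^3 36*x^3 dx = 729;  ∫_0^3 -50*x^2 dx = -450;
    ∫_0^3 -12*x dx = -54;  ∫_0^3 9 dx = 27.
  Sum: 19683/5 + 729 − 450 − 54 + 27 = 20943/5.
Adding: ||u||_{H^1}^2 = 82728/35 + 20943/5 = 229329/35.


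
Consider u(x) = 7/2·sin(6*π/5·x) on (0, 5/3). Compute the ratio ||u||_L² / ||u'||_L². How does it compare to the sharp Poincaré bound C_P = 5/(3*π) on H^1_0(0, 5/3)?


||u||_L² / ||u'||_L² = 5/(6*π) < C_P = 5/(3*π).

u(x) = 7/2·sin(6*π/5·x), so u'(x) = 21*π*cos(6*π*x/5)/5.
Writing u(x) = A·sin(kπx/L) with A = 7/2 and k = 2, use ∫_0^L sin²(kπx/L) dx = L/2 and ∫_0^L cos²(kπx/L) dx = L/2.
u² = 49/4·sin²(6*π/5·x) and (u')² = 441*π^2/25·cos²(6*π/5·x), and each of sin², cos² integrates to L/2 = 5/6 over (0, 5/3).
∫_0^5/3 u² dx = 245/24, so ||u||_L² = 7*sqrt(30)/12.
∫_0^5/3 (u')² dx = 147*π^2/10, so ||u'||_L² = 7*sqrt(30)*π/10.
Ratio ||u||_L² / ||u'||_L² = 5/(6*π).
Sharp Poincaré constant on H^1_0(0, 5/3) is C_P = L/π = 5/(3*π), achieved by sin(3*π/5·x).
This is the k = 2 harmonic; the ratio L/(kπ) is strictly less than C_P = L/π, consistent with the sharp inequality ||u||_L² ≤ C_P ||u'||_L².


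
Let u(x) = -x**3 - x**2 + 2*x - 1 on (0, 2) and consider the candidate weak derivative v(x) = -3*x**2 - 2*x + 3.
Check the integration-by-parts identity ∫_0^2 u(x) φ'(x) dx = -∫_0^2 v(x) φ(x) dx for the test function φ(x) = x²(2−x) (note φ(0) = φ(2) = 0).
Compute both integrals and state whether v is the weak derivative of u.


LHS = 104/15, RHS = 28/5. No, v is not the weak derivative of u.

u(x) = -x**3 - x**2 + 2*x - 1, classical derivative u'(x) = -3*x**2 - 2*x + 2.
φ(x) = x²(2−x), so φ'(x) = x*(4 - 3*x).
Note φ(0) = φ(2) = 0, so the boundary term u·φ vanishes.
LHS = ∫_0^2 u(x) φ'(x) dx = ∫_0^2 (3*x^5 - x^4 - 10*x^3 + 11*x^2 - 4*x) dx. Term by term:
  ∫_0^2 3*x^5 dx = 32;  ∫_0^2 -x^4 dx = -32/5;  ∫_0^2 -10*x^3 dx = -40;
  ∫_0^2 11*x^2 dx = 88/3;  ∫_0^2 -4*x dx = -8.
Sum: 32 − 32/5 − 40 + 88/3 − 8 = 104/15.
So LHS = 104/15.
∫_0^2 v(x) φ(x) dx = ∫_0^2 (3*x^5 - 4*x^4 - 7*x^3 + 6*x^2) dx. Term by term:
  ∫_0^2 3*x^5 dx = 32;  ∫_0^2 -4*x^4 dx = -128/5;  ∫_0^2 -7*x^3 dx = -28;
  ∫_0^2 6*x^2 dx = 16.
Sum: 32 − 128/5 − 28 + 16 = -28/5.
So RHS = -∫_0^2 v(x) φ(x) dx = 28/5.
LHS − RHS = 4/3 ≠ 0, so the identity fails.
(For a valid weak derivative the identity must hold for EVERY test function, in particular this one. The failure shows v is NOT the weak derivative of u.)
Correct weak derivative would be u'(x) = -3*x**2 - 2*x + 2.


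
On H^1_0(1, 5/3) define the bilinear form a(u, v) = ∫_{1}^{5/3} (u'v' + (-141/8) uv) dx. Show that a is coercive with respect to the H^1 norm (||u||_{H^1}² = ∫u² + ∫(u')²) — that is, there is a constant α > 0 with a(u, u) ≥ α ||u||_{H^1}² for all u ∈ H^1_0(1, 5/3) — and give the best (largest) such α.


α = 3*(-47 + 6*π^2)/(2*(4 + 9*π^2))

Coercivity of a(·,·) on H^1_0(1, 5/3) means a(u, u) ≥ α ||u||_{H^1}² for every u ∈ H^1_0.
The interval has length L = 2/3, and Poincaré/coercivity depend only on L. Here a(u, u) = ∫(u')² + (-141/8)·∫u².
Here c = -141/8 < 0 with |c| < (π/L)² = 9*π^2/4, so coercivity still holds. The condition a(u,u) ≥ α||u||_{H^1}² reads (1−α)∫(u')² ≥ (α−c)∫u². Any admissible α is ≤ 1 (rapidly oscillating u have ∫u²/∫(u')² → 0), and α = 1 would force 0 ≥ (1−c)∫u², impossible since c < 1; so 1−α > 0. By the sharp Poincaré inequality on H^1_0 of an interval of length L, ∫(u')² ≥ (π/L)²∫u² with equality for the first sine mode sin(π(x−x₀)/L) (x₀ the left endpoint), so the inequality holds for all u iff (1−α)(π/L)² ≥ α − c, i.e. α ≤ ((π/L)² + c)/((π/L)² + 1) = (1 + c(L/π)²)/(1 + (L/π)²). (Direct route, valid since c ≤ 0: Poincaré gives c∫u² ≥ c(L/π)²∫(u')², so a(u,u) ≥ (1 + c(L/π)²)∫(u')², while ||u||_{H^1}² ≤ (1 + (L/π)²)∫(u')²; dividing yields the same α.) With (π/L)² = 9*π^2/4 and c = -141/8, the largest admissible constant is α = ((π/L)² + c)/((π/L)² + 1).
Simplifying, α = 3*(-47 + 6*π^2)/(2*(4 + 9*π^2)).


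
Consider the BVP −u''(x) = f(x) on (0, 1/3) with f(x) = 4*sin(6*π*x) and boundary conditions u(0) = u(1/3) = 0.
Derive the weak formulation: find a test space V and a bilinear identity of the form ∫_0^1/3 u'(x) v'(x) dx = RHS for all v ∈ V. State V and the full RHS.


V = H^1_0(0, 1/3) (so v(0) = v(1/3) = 0); weak form: ∫_0^1/3 u'v' dx = ∫_0^1/3 (4*sin(6*π*x)) v dx for all v ∈ V.

Multiply both sides by a test function v and integrate from 0 to 1/3:
  ∫_0^1/3 −u''(x) v(x) dx = ∫_0^1/3 f(x) v(x) dx.
Integrate the LHS by parts once:
  ∫_0^1/3 −u'' v dx = −[u'(x) v(x)]_0^1/3 + ∫_0^1/3 u'(x) v'(x) dx.
Thus ∫_0^1/3 u'(x) v'(x) dx = ∫_0^1/3 f(x) v(x) dx + [u'(x) v(x)]_0^1/3.
Choose V so that boundary terms are either known or forced to vanish.
u is Dirichlet: u(0) = u(1/3) = 0. Let V = H^1_0(0, 1/3); then v(0) = v(1/3) = 0, and [u' v]_0^1/3 = 0.
Weak formulation: find u (satisfying any essential BC) such that ∫_0^1/3 u'(x) v'(x) dx = ∫_0^1/3 f v dx for all v ∈ V.
Substituting f(x) = 4*sin(6*π*x), the right-hand side is ∫_0^1/3 (4*sin(6*π*x)) v dx.


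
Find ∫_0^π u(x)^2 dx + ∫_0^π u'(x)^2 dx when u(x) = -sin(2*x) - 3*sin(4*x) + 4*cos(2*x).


||u||_{H^1(0,π)}^2 = 119*π

u'(x) = -8*sin(2*x) - 2*cos(2*x) - 12*cos(4*x).
Expand u² and (u')² and integrate term by term on (0, π), using: for integers n ≥ 1, ∫_0^π sin²(nx) dx = ∫_0^π cos²(nx) dx = π/2; for n ≠ n', ∫_0^π sin(nx)sin(n'x) dx = ∫_0^π cos(nx)cos(n'x) dx = 0; and by product-to-sum, ∫_0^π sin(nx)cos(n'x) dx = ½∫_0^π [sin((n+n')x) + sin((n−n')x)] dx, which is 0 when n+n' is even and 2n/(n²−n'²) when n+n' is odd (it need not vanish on (0, π)).
  u² squared terms: (-1)²·∫sin(2x)² dx = 1·π/2 = π/2;  (-3)²·∫sin(4x)² dx = 9·π/2 = 9*π/2;  (4)²·∫cos(2x)² dx = 16·π/2 = 8*π.
  u² cross terms: 2·(-1)·(-3)·∫sin(2x)·sin(4x) dx = 6·(0) = 0;  2·(-1)·(4)·∫sin(2x)·cos(2x) dx = -8·(0) = 0;  2·(-3)·(4)·∫sin(4x)·cos(2x) dx = -24·(0) = 0.
  So ∫_0^π u² dx = π/2 + 9*π/2 + 8*π + 0 + 0 + 0 = 13*π.
  (u')² squared terms: (-12)²·∫cos(4x)² dx = 144·π/2 = 72*π;  (-8)²·∫sin(2x)² dx = 64·π/2 = 32*π;  (-2)²·∫cos(2x)² dx = 4·π/2 = 2*π.
  (u')² cross terms: 2·(-12)·(-8)·∫cos(4x)·sin(2x) dx = 192·(0) = 0;  2·(-12)·(-2)·∫cos(4x)·cos(2x) dx = 48·(0) = 0;  2·(-8)·(-2)·∫sin(2x)·cos(2x) dx = 32·(0) = 0.
  So ∫_0^π (u')² dx = 72*π + 32*π + 2*π + 0 + 0 + 0 = 106*π.
||u||_{H^1}^2 = (13*π) + (106*π) = 119*π.
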